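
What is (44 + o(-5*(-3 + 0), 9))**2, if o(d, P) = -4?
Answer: 1600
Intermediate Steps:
(44 + o(-5*(-3 + 0), 9))**2 = (44 - 4)**2 = 40**2 = 1600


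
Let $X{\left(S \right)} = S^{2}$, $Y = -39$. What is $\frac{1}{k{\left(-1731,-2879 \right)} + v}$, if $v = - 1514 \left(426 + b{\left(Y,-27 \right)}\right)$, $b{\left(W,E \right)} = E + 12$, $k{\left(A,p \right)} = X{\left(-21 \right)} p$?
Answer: $- \frac{1}{1891893} \approx -5.2857 \cdot 10^{-7}$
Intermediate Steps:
$k{\left(A,p \right)} = 441 p$ ($k{\left(A,p \right)} = \left(-21\right)^{2} p = 441 p$)
$b{\left(W,E \right)} = 12 + E$
$v = -622254$ ($v = - 1514 \left(426 + \left(12 - 27\right)\right) = - 1514 \left(426 - 15\right) = \left(-1514\right) 411 = -622254$)
$\frac{1}{k{\left(-1731,-2879 \right)} + v} = \frac{1}{441 \left(-2879\right) - 622254} = \frac{1}{-1269639 - 622254} = \frac{1}{-1891893} = - \frac{1}{1891893}$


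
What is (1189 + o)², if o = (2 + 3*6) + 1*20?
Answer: 1510441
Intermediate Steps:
o = 40 (o = (2 + 18) + 20 = 20 + 20 = 40)
(1189 + o)² = (1189 + 40)² = 1229² = 1510441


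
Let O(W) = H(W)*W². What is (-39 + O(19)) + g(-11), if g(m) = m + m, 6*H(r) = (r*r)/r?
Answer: 6493/6 ≈ 1082.2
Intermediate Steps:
H(r) = r/6 (H(r) = ((r*r)/r)/6 = (r²/r)/6 = r/6)
O(W) = W³/6 (O(W) = (W/6)*W² = W³/6)
g(m) = 2*m
(-39 + O(19)) + g(-11) = (-39 + (⅙)*19³) + 2*(-11) = (-39 + (⅙)*6859) - 22 = (-39 + 6859/6) - 22 = 6625/6 - 22 = 6493/6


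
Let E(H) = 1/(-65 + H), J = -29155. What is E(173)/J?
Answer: -1/3148740 ≈ -3.1759e-7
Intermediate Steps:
E(173)/J = 1/((-65 + 173)*(-29155)) = -1/29155/108 = (1/108)*(-1/29155) = -1/3148740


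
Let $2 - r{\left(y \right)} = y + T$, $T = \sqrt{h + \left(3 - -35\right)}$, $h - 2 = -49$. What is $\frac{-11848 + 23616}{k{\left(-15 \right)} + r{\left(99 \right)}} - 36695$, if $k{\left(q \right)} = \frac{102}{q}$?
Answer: $- \frac{1653832705}{44931} + \frac{147100 i}{44931} \approx -36808.0 + 3.2739 i$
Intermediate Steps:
$h = -47$ ($h = 2 - 49 = -47$)
$T = 3 i$ ($T = \sqrt{-47 + \left(3 - -35\right)} = \sqrt{-47 + \left(3 + 35\right)} = \sqrt{-47 + 38} = \sqrt{-9} = 3 i \approx 3.0 i$)
$r{\left(y \right)} = 2 - y - 3 i$ ($r{\left(y \right)} = 2 - \left(y + 3 i\right) = 2 - y - 3 i$)
$\frac{-11848 + 23616}{k{\left(-15 \right)} + r{\left(99 \right)}} - 36695 = \frac{-11848 + 23616}{\frac{102}{-15} - \left(97 + 3 i\right)} - 36695 = \frac{11768}{102 \left(- \frac{1}{15}\right) - \left(97 + 3 i\right)} - 36695 = \frac{11768}{- \frac{34}{5} - \left(97 + 3 i\right)} - 36695 = \frac{11768}{- \frac{519}{5} - 3 i} - 36695 = 11768 \frac{25 \left(- \frac{519}{5} + 3 i\right)}{269586} - 36695 = \frac{147100 \left(- \frac{519}{5} + 3 i\right)}{134793} - 36695 = -36695 + \frac{147100 \left(- \frac{519}{5} + 3 i\right)}{134793}$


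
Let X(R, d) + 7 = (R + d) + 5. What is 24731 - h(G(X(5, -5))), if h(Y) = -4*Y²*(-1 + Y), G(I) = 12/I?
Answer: 23723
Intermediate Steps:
X(R, d) = -2 + R + d (X(R, d) = -7 + ((R + d) + 5) = -7 + (5 + R + d) = -2 + R + d)
h(Y) = -4*Y²*(-1 + Y)
24731 - h(G(X(5, -5))) = 24731 - 4*(12/(-2 + 5 - 5))²*(1 - 12/(-2 + 5 - 5)) = 24731 - 4*(12/(-2))²*(1 - 12/(-2)) = 24731 - 4*(12*(-½))²*(1 - 12*(-1)/2) = 24731 - 4*(-6)²*(1 - 1*(-6)) = 24731 - 4*36*(1 + 6) = 24731 - 4*36*7 = 24731 - 1*1008 = 24731 - 1008 = 23723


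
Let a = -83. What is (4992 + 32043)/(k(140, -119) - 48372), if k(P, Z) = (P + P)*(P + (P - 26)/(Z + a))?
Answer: -3740535/942332 ≈ -3.9694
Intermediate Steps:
k(P, Z) = 2*P*(P + (-26 + P)/(-83 + Z)) (k(P, Z) = (P + P)*(P + (P - 26)/(Z - 83)) = (2*P)*(P + (-26 + P)/(-83 + Z)) = 2*P*(P + (-26 + P)/(-83 + Z)))
(4992 + 32043)/(k(140, -119) - 48372) = (4992 + 32043)/(2*140*(-26 - 82*140 + 140*(-119))/(-83 - 119) - 48372) = 37035/(2*140*(-26 - 11480 - 16660)/(-202) - 48372) = 37035/(2*140*(-1/202)*(-28166) - 48372) = 37035/(3943240/101 - 48372) = 37035/(-942332/101) = 37035*(-101/942332) = -3740535/942332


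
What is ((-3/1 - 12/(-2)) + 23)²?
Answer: 676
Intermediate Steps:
((-3/1 - 12/(-2)) + 23)² = ((-3*1 - 12*(-½)) + 23)² = ((-3 + 6) + 23)² = (3 + 23)² = 26² = 676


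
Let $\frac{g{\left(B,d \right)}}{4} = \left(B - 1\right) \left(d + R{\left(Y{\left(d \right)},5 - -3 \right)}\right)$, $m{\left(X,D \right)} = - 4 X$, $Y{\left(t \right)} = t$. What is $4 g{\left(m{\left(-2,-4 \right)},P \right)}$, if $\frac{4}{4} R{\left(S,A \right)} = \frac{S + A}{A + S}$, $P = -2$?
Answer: $-112$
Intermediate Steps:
$R{\left(S,A \right)} = 1$ ($R{\left(S,A \right)} = \frac{S + A}{A + S} = \frac{A + S}{A + S} = 1$)
$g{\left(B,d \right)} = 4 \left(1 + d\right) \left(-1 + B\right)$ ($g{\left(B,d \right)} = 4 \left(B - 1\right) \left(d + 1\right) = 4 \left(-1 + B\right) \left(1 + d\right) = 4 \left(1 + d\right) \left(-1 + B\right)$)
$4 g{\left(m{\left(-2,-4 \right)},P \right)} = 4 \left(-4 - -8 + 4 \left(\left(-4\right) \left(-2\right)\right) + 4 \left(\left(-4\right) \left(-2\right)\right) \left(-2\right)\right) = 4 \left(-4 + 8 + 4 \cdot 8 + 4 \cdot 8 \left(-2\right)\right) = 4 \left(-4 + 8 + 32 - 64\right) = 4 \left(-28\right) = -112$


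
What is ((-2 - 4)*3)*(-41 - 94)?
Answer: 2430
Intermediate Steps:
((-2 - 4)*3)*(-41 - 94) = -6*3*(-135) = -18*(-135) = 2430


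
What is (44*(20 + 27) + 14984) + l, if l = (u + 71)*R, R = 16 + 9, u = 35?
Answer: 19702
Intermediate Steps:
R = 25
l = 2650 (l = (35 + 71)*25 = 106*25 = 2650)
(44*(20 + 27) + 14984) + l = (44*(20 + 27) + 14984) + 2650 = (44*47 + 14984) + 2650 = (2068 + 14984) + 2650 = 17052 + 2650 = 19702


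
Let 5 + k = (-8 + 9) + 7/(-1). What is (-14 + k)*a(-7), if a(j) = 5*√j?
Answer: -125*I*√7 ≈ -330.72*I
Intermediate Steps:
k = -11 (k = -5 + ((-8 + 9) + 7/(-1)) = -5 + (1 + 7*(-1)) = -5 + (1 - 7) = -5 - 6 = -11)
(-14 + k)*a(-7) = (-14 - 11)*(5*√(-7)) = -125*I*√7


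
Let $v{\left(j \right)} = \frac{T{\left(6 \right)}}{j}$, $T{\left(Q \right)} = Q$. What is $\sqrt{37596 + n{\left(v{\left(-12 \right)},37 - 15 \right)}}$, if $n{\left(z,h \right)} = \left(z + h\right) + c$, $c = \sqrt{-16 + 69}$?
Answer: $\frac{\sqrt{150470 + 4 \sqrt{53}}}{2} \approx 193.97$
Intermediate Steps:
$v{\left(j \right)} = \frac{6}{j}$
$c = \sqrt{53} \approx 7.2801$
$n{\left(z,h \right)} = h + z + \sqrt{53}$ ($n{\left(z,h \right)} = \left(z + h\right) + \sqrt{53} = \left(h + z\right) + \sqrt{53} = h + z + \sqrt{53}$)
$\sqrt{37596 + n{\left(v{\left(-12 \right)},37 - 15 \right)}} = \sqrt{37596 + \left(\left(37 - 15\right) + \frac{6}{-12} + \sqrt{53}\right)} = \sqrt{37596 + \left(22 + 6 \left(- \frac{1}{12}\right) + \sqrt{53}\right)} = \sqrt{37596 + \left(22 - \frac{1}{2} + \sqrt{53}\right)} = \sqrt{37596 + \left(\frac{43}{2} + \sqrt{53}\right)} = \sqrt{\frac{75235}{2} + \sqrt{53}}$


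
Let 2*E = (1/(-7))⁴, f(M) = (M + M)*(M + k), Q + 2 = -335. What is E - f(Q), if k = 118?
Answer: -708804011/4802 ≈ -1.4761e+5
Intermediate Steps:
Q = -337 (Q = -2 - 335 = -337)
f(M) = 2*M*(118 + M) (f(M) = (M + M)*(M + 118) = (2*M)*(118 + M) = 2*M*(118 + M))
E = 1/4802 (E = (1/(-7))⁴/2 = (-⅐)⁴/2 = (½)*(1/2401) = 1/4802 ≈ 0.00020825)
E - f(Q) = 1/4802 - 2*(-337)*(118 - 337) = 1/4802 - 2*(-337)*(-219) = 1/4802 - 1*147606 = 1/4802 - 147606 = -708804011/4802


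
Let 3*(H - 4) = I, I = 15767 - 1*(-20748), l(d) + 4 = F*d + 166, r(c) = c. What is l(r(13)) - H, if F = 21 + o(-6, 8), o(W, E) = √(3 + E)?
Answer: -35222/3 + 13*√11 ≈ -11698.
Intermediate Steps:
F = 21 + √11 (F = 21 + √(3 + 8) = 21 + √11 ≈ 24.317)
l(d) = 162 + d*(21 + √11) (l(d) = -4 + ((21 + √11)*d + 166) = -4 + (d*(21 + √11) + 166) = -4 + (166 + d*(21 + √11)) = 162 + d*(21 + √11))
I = 36515 (I = 15767 + 20748 = 36515)
H = 36527/3 (H = 4 + (⅓)*36515 = 4 + 36515/3 = 36527/3 ≈ 12176.)
l(r(13)) - H = (162 + 13*(21 + √11)) - 1*36527/3 = (162 + (273 + 13*√11)) - 36527/3 = (435 + 13*√11) - 36527/3 = -35222/3 + 13*√11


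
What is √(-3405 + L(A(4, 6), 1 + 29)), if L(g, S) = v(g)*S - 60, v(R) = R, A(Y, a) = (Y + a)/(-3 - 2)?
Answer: 5*I*√141 ≈ 59.372*I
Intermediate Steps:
A(Y, a) = -Y/5 - a/5 (A(Y, a) = (Y + a)/(-5) = (Y + a)*(-⅕) = -Y/5 - a/5)
L(g, S) = -60 + S*g (L(g, S) = g*S - 60 = S*g - 60 = -60 + S*g)
√(-3405 + L(A(4, 6), 1 + 29)) = √(-3405 + (-60 + (1 + 29)*(-⅕*4 - ⅕*6))) = √(-3405 + (-60 + 30*(-⅘ - 6/5))) = √(-3405 + (-60 + 30*(-2))) = √(-3405 + (-60 - 60)) = √(-3405 - 120) = √(-3525) = 5*I*√141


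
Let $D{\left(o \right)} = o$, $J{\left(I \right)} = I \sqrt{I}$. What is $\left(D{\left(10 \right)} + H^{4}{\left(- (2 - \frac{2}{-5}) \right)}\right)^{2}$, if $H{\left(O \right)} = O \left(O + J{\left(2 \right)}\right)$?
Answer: $\frac{46935217306050537316}{152587890625} - \frac{6637639419422834688 \sqrt{2}}{30517578125} \approx 123.6$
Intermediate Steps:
$J{\left(I \right)} = I^{\frac{3}{2}}$
$H{\left(O \right)} = O \left(O + 2 \sqrt{2}\right)$ ($H{\left(O \right)} = O \left(O + 2^{\frac{3}{2}}\right) = O \left(O + 2 \sqrt{2}\right)$)
$\left(D{\left(10 \right)} + H^{4}{\left(- (2 - \frac{2}{-5}) \right)}\right)^{2} = \left(10 + \left(- (2 - \frac{2}{-5}) \left(- (2 - \frac{2}{-5}) + 2 \sqrt{2}\right)\right)^{4}\right)^{2} = \left(10 + \left(- (2 - - \frac{2}{5}) \left(- (2 - - \frac{2}{5}) + 2 \sqrt{2}\right)\right)^{4}\right)^{2} = \left(10 + \left(- (2 + \frac{2}{5}) \left(- (2 + \frac{2}{5}) + 2 \sqrt{2}\right)\right)^{4}\right)^{2} = \left(10 + \left(\left(-1\right) \frac{12}{5} \left(\left(-1\right) \frac{12}{5} + 2 \sqrt{2}\right)\right)^{4}\right)^{2} = \left(10 + \left(- \frac{12 \left(- \frac{12}{5} + 2 \sqrt{2}\right)}{5}\right)^{4}\right)^{2} = \left(10 + \left(\frac{144}{25} - \frac{24 \sqrt{2}}{5}\right)^{4}\right)^{2}$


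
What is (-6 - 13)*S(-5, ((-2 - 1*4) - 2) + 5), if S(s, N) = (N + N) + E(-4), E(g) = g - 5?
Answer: 285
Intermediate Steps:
E(g) = -5 + g
S(s, N) = -9 + 2*N (S(s, N) = (N + N) + (-5 - 4) = 2*N - 9 = -9 + 2*N)
(-6 - 13)*S(-5, ((-2 - 1*4) - 2) + 5) = (-6 - 13)*(-9 + 2*(((-2 - 1*4) - 2) + 5)) = -19*(-9 + 2*(((-2 - 4) - 2) + 5)) = -19*(-9 + 2*((-6 - 2) + 5)) = -19*(-9 + 2*(-8 + 5)) = -19*(-9 + 2*(-3)) = -19*(-9 - 6) = -19*(-15) = 285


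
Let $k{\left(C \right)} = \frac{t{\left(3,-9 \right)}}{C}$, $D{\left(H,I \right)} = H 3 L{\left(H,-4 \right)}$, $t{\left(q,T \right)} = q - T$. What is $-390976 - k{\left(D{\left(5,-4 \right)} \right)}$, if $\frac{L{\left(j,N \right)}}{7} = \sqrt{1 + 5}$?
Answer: $-390976 - \frac{2 \sqrt{6}}{105} \approx -3.9098 \cdot 10^{5}$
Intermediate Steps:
$L{\left(j,N \right)} = 7 \sqrt{6}$ ($L{\left(j,N \right)} = 7 \sqrt{1 + 5} = 7 \sqrt{6}$)
$D{\left(H,I \right)} = 21 H \sqrt{6}$ ($D{\left(H,I \right)} = H 3 \cdot 7 \sqrt{6} = 3 H 7 \sqrt{6} = 21 H \sqrt{6}$)
$k{\left(C \right)} = \frac{12}{C}$ ($k{\left(C \right)} = \frac{3 - -9}{C} = \frac{3 + 9}{C} = \frac{12}{C}$)
$-390976 - k{\left(D{\left(5,-4 \right)} \right)} = -390976 - \frac{12}{21 \cdot 5 \sqrt{6}} = -390976 - \frac{12}{105 \sqrt{6}} = -390976 - 12 \frac{\sqrt{6}}{630} = -390976 - \frac{2 \sqrt{6}}{105}$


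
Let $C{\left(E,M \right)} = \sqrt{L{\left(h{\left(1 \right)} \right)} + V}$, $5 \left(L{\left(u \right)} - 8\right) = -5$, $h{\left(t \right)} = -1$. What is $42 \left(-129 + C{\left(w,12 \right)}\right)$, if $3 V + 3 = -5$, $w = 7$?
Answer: $-5418 + 14 \sqrt{39} \approx -5330.6$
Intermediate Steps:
$V = - \frac{8}{3}$ ($V = -1 + \frac{1}{3} \left(-5\right) = -1 - \frac{5}{3} = - \frac{8}{3} \approx -2.6667$)
$L{\left(u \right)} = 7$ ($L{\left(u \right)} = 8 + \frac{1}{5} \left(-5\right) = 8 - 1 = 7$)
$C{\left(E,M \right)} = \frac{\sqrt{39}}{3}$ ($C{\left(E,M \right)} = \sqrt{7 - \frac{8}{3}} = \sqrt{\frac{13}{3}} = \frac{\sqrt{39}}{3}$)
$42 \left(-129 + C{\left(w,12 \right)}\right) = 42 \left(-129 + \frac{\sqrt{39}}{3}\right) = -5418 + 14 \sqrt{39}$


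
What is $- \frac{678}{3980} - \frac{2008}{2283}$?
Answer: $- \frac{4769857}{4543170} \approx -1.0499$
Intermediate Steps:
$- \frac{678}{3980} - \frac{2008}{2283} = \left(-678\right) \frac{1}{3980} - \frac{2008}{2283} = - \frac{339}{1990} - \frac{2008}{2283} = - \frac{4769857}{4543170}$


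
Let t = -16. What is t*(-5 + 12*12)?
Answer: -2224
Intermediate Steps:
t*(-5 + 12*12) = -16*(-5 + 12*12) = -16*(-5 + 144) = -16*139 = -2224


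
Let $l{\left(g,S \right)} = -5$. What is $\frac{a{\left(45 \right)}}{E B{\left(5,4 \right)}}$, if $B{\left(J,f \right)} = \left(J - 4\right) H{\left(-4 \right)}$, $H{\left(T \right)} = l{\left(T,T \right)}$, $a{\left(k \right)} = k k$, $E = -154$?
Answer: $\frac{405}{154} \approx 2.6299$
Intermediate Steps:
$a{\left(k \right)} = k^{2}$
$H{\left(T \right)} = -5$
$B{\left(J,f \right)} = 20 - 5 J$ ($B{\left(J,f \right)} = \left(J - 4\right) \left(-5\right) = \left(-4 + J\right) \left(-5\right) = 20 - 5 J$)
$\frac{a{\left(45 \right)}}{E B{\left(5,4 \right)}} = \frac{45^{2}}{\left(-154\right) \left(20 - 25\right)} = \frac{2025}{\left(-154\right) \left(20 - 25\right)} = \frac{2025}{\left(-154\right) \left(-5\right)} = \frac{2025}{770} = 2025 \cdot \frac{1}{770} = \frac{405}{154}$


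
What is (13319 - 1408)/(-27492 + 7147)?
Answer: -11911/20345 ≈ -0.58545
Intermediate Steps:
(13319 - 1408)/(-27492 + 7147) = 11911/(-20345) = 11911*(-1/20345) = -11911/20345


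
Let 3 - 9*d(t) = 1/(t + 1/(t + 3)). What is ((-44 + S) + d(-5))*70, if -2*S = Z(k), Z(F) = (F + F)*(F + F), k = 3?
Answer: -427210/99 ≈ -4315.3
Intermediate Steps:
Z(F) = 4*F² (Z(F) = (2*F)*(2*F) = 4*F²)
S = -18 (S = -2*3² = -2*9 = -½*36 = -18)
d(t) = ⅓ - 1/(9*(t + 1/(3 + t))) (d(t) = ⅓ - 1/(9*(t + 1/(t + 3))) = ⅓ - 1/(9*(t + 1/(3 + t))))
((-44 + S) + d(-5))*70 = ((-44 - 18) + (⅑)*(-5)*(8 + 3*(-5))/(1 + (-5)² + 3*(-5)))*70 = (-62 + (⅑)*(-5)*(8 - 15)/(1 + 25 - 15))*70 = (-62 + (⅑)*(-5)*(-7)/11)*70 = (-62 + (⅑)*(-5)*(1/11)*(-7))*70 = (-62 + 35/99)*70 = -6103/99*70 = -427210/99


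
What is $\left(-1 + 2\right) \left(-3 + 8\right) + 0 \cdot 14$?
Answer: $5$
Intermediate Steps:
$\left(-1 + 2\right) \left(-3 + 8\right) + 0 \cdot 14 = 1 \cdot 5 + 0 = 5 + 0 = 5$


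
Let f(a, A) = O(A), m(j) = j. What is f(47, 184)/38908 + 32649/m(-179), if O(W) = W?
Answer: -317568589/1741133 ≈ -182.39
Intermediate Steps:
f(a, A) = A
f(47, 184)/38908 + 32649/m(-179) = 184/38908 + 32649/(-179) = 184*(1/38908) + 32649*(-1/179) = 46/9727 - 32649/179 = -317568589/1741133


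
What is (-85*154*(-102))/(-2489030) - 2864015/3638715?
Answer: -239739174983/181137415929 ≈ -1.3235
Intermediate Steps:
(-85*154*(-102))/(-2489030) - 2864015/3638715 = -13090*(-102)*(-1/2489030) - 2864015*1/3638715 = 1335180*(-1/2489030) - 572803/727743 = -133518/248903 - 572803/727743 = -239739174983/181137415929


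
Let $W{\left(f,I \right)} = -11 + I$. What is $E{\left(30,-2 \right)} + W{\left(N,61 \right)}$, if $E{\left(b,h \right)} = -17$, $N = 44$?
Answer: $33$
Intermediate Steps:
$E{\left(30,-2 \right)} + W{\left(N,61 \right)} = -17 + \left(-11 + 61\right) = -17 + 50 = 33$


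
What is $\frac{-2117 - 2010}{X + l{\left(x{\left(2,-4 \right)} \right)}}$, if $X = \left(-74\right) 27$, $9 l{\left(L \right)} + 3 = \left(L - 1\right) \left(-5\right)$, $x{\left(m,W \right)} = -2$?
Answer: $\frac{12381}{5990} \approx 2.0669$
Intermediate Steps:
$l{\left(L \right)} = \frac{2}{9} - \frac{5 L}{9}$ ($l{\left(L \right)} = - \frac{1}{3} + \frac{\left(L - 1\right) \left(-5\right)}{9} = - \frac{1}{3} + \frac{\left(-1 + L\right) \left(-5\right)}{9} = - \frac{1}{3} + \frac{5 - 5 L}{9} = - \frac{1}{3} - \left(- \frac{5}{9} + \frac{5 L}{9}\right) = \frac{2}{9} - \frac{5 L}{9}$)
$X = -1998$
$\frac{-2117 - 2010}{X + l{\left(x{\left(2,-4 \right)} \right)}} = \frac{-2117 - 2010}{-1998 + \left(\frac{2}{9} - - \frac{10}{9}\right)} = - \frac{4127}{-1998 + \left(\frac{2}{9} + \frac{10}{9}\right)} = - \frac{4127}{-1998 + \frac{4}{3}} = - \frac{4127}{- \frac{5990}{3}} = \left(-4127\right) \left(- \frac{3}{5990}\right) = \frac{12381}{5990}$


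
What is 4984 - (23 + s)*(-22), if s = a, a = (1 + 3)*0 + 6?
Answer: 5622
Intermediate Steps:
a = 6 (a = 4*0 + 6 = 0 + 6 = 6)
s = 6
4984 - (23 + s)*(-22) = 4984 - (23 + 6)*(-22) = 4984 - 29*(-22) = 4984 - 1*(-638) = 4984 + 638 = 5622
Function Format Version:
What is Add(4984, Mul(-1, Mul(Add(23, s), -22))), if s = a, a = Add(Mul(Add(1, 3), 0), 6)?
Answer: 5622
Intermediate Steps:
a = 6 (a = Add(Mul(4, 0), 6) = Add(0, 6) = 6)
s = 6
Add(4984, Mul(-1, Mul(Add(23, s), -22))) = Add(4984, Mul(-1, Mul(Add(23, 6), -22))) = Add(4984, Mul(-1, Mul(29, -22))) = Add(4984, Mul(-1, -638)) = Add(4984, 638) = 5622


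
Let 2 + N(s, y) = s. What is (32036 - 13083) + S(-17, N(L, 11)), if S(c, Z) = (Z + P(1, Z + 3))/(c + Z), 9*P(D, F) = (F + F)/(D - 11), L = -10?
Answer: 2748244/145 ≈ 18953.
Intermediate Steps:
P(D, F) = 2*F/(9*(-11 + D)) (P(D, F) = ((F + F)/(D - 11))/9 = ((2*F)/(-11 + D))/9 = (2*F/(-11 + D))/9 = 2*F/(9*(-11 + D)))
N(s, y) = -2 + s
S(c, Z) = (-1/15 + 44*Z/45)/(Z + c) (S(c, Z) = (Z + 2*(Z + 3)/(9*(-11 + 1)))/(c + Z) = (Z + (2/9)*(3 + Z)/(-10))/(Z + c) = (Z + (2/9)*(3 + Z)*(-1/10))/(Z + c) = (Z + (-1/15 - Z/45))/(Z + c) = (-1/15 + 44*Z/45)/(Z + c))
(32036 - 13083) + S(-17, N(L, 11)) = (32036 - 13083) + (-3 + 44*(-2 - 10))/(45*((-2 - 10) - 17)) = 18953 + (-3 + 44*(-12))/(45*(-12 - 17)) = 18953 + (1/45)*(-3 - 528)/(-29) = 18953 + (1/45)*(-1/29)*(-531) = 18953 + 59/145 = 2748244/145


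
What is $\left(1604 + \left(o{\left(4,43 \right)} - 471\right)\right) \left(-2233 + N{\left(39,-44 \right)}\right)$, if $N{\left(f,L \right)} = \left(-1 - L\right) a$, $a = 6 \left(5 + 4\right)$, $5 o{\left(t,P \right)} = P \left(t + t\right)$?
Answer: $\frac{534801}{5} \approx 1.0696 \cdot 10^{5}$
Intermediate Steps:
$o{\left(t,P \right)} = \frac{2 P t}{5}$ ($o{\left(t,P \right)} = \frac{P \left(t + t\right)}{5} = \frac{P 2 t}{5} = \frac{2 P t}{5}$)
$a = 54$ ($a = 6 \cdot 9 = 54$)
$N{\left(f,L \right)} = -54 - 54 L$ ($N{\left(f,L \right)} = \left(-1 - L\right) 54 = -54 - 54 L$)
$\left(1604 + \left(o{\left(4,43 \right)} - 471\right)\right) \left(-2233 + N{\left(39,-44 \right)}\right) = \left(1604 - \left(471 - \frac{344}{5}\right)\right) \left(-2233 - -2322\right) = \left(1604 + \left(\frac{344}{5} - 471\right)\right) \left(-2233 + \left(-54 + 2376\right)\right) = \left(1604 - \frac{2011}{5}\right) \left(-2233 + 2322\right) = \frac{6009}{5} \cdot 89 = \frac{534801}{5}$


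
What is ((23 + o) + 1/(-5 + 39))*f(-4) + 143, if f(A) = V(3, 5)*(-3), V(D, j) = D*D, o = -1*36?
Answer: 16769/34 ≈ 493.21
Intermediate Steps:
o = -36
V(D, j) = D²
f(A) = -27 (f(A) = 3²*(-3) = 9*(-3) = -27)
((23 + o) + 1/(-5 + 39))*f(-4) + 143 = ((23 - 36) + 1/(-5 + 39))*(-27) + 143 = (-13 + 1/34)*(-27) + 143 = -441/34*(-27) + 143 = 11907/34 + 143 = 16769/34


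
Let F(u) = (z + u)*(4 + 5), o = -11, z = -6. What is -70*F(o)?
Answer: 10710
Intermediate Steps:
F(u) = -54 + 9*u (F(u) = (-6 + u)*(4 + 5) = (-6 + u)*9 = -54 + 9*u)
-70*F(o) = -70*(-54 + 9*(-11)) = -70*(-54 - 99) = -70*(-153) = 10710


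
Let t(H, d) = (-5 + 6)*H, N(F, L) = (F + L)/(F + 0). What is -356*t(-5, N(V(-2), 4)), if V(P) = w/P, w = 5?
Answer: 1780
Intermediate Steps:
V(P) = 5/P
N(F, L) = (F + L)/F
t(H, d) = H (t(H, d) = 1*H = H)
-356*t(-5, N(V(-2), 4)) = -356*(-5) = 1780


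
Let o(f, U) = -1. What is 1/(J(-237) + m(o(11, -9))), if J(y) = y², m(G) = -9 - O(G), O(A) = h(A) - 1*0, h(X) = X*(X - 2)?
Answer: 1/56157 ≈ 1.7807e-5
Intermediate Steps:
h(X) = X*(-2 + X)
O(A) = A*(-2 + A) (O(A) = A*(-2 + A) - 1*0 = A*(-2 + A) + 0 = A*(-2 + A))
m(G) = -9 - G*(-2 + G)
1/(J(-237) + m(o(11, -9))) = 1/((-237)² + (-9 - 1*(-1)*(-2 - 1))) = 1/(56169 + (-9 - 1*(-1)*(-3))) = 1/(56169 + (-9 - 3)) = 1/(56169 - 12) = 1/56157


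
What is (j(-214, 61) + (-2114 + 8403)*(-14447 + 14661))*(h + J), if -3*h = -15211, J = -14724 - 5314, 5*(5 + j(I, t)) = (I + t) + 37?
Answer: -302156283367/15 ≈ -2.0144e+10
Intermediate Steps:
j(I, t) = 12/5 + I/5 + t/5 (j(I, t) = -5 + ((I + t) + 37)/5 = -5 + (37 + I + t)/5 = -5 + (37/5 + I/5 + t/5) = 12/5 + I/5 + t/5)
J = -20038
h = 15211/3 (h = -1/3*(-15211) = 15211/3 ≈ 5070.3)
(j(-214, 61) + (-2114 + 8403)*(-14447 + 14661))*(h + J) = ((12/5 + (1/5)*(-214) + (1/5)*61) + (-2114 + 8403)*(-14447 + 14661))*(15211/3 - 20038) = ((12/5 - 214/5 + 61/5) + 6289*214)*(-44903/3) = (-141/5 + 1345846)*(-44903/3) = (6729089/5)*(-44903/3) = -302156283367/15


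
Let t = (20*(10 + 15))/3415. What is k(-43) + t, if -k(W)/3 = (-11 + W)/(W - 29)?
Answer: -5747/2732 ≈ -2.1036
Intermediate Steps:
k(W) = -3*(-11 + W)/(-29 + W) (k(W) = -3*(-11 + W)/(W - 29) = -3*(-11 + W)/(-29 + W))
t = 100/683 (t = (20*25)*(1/3415) = 500*(1/3415) = 100/683 ≈ 0.14641)
k(-43) + t = 3*(11 - 1*(-43))/(-29 - 43) + 100/683 = 3*(11 + 43)/(-72) + 100/683 = 3*(-1/72)*54 + 100/683 = -9/4 + 100/683 = -5747/2732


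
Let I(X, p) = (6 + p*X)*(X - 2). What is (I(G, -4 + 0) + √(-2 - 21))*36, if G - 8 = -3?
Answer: -1512 + 36*I*√23 ≈ -1512.0 + 172.65*I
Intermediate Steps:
G = 5 (G = 8 - 3 = 5)
I(X, p) = (-2 + X)*(6 + X*p) (I(X, p) = (6 + X*p)*(-2 + X) = (-2 + X)*(6 + X*p))
(I(G, -4 + 0) + √(-2 - 21))*36 = ((-12 + 6*5 + (-4 + 0)*5² - 2*5*(-4 + 0)) + √(-2 - 21))*36 = ((-12 + 30 - 4*25 - 2*5*(-4)) + √(-23))*36 = ((-12 + 30 - 100 + 40) + I*√23)*36 = (-42 + I*√23)*36 = -1512 + 36*I*√23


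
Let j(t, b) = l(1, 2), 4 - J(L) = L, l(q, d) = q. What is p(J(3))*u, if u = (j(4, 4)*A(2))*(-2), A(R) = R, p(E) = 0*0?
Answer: 0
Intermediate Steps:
J(L) = 4 - L
p(E) = 0
j(t, b) = 1
u = -4 (u = (1*2)*(-2) = 2*(-2) = -4)
p(J(3))*u = 0*(-4) = 0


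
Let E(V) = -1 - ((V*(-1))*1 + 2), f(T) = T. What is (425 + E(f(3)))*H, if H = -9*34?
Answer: -130050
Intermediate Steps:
H = -306 (H = -1*306 = -306)
E(V) = -3 + V (E(V) = -1 - (-V*1 + 2) = -1 - (-V + 2) = -1 - (2 - V) = -1 + (-2 + V) = -3 + V)
(425 + E(f(3)))*H = (425 + (-3 + 3))*(-306) = (425 + 0)*(-306) = 425*(-306) = -130050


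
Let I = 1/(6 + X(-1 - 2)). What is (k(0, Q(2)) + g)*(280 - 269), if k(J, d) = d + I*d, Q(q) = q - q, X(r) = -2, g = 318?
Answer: 3498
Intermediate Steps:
I = ¼ (I = 1/(6 - 2) = 1/4 = ¼ ≈ 0.25000)
Q(q) = 0
k(J, d) = 5*d/4 (k(J, d) = d + d/4 = 5*d/4)
(k(0, Q(2)) + g)*(280 - 269) = ((5/4)*0 + 318)*(280 - 269) = (0 + 318)*11 = 318*11 = 3498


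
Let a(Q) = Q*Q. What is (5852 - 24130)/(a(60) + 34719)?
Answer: -18278/38319 ≈ -0.47700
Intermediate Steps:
a(Q) = Q**2
(5852 - 24130)/(a(60) + 34719) = (5852 - 24130)/(60**2 + 34719) = -18278/(3600 + 34719) = -18278/38319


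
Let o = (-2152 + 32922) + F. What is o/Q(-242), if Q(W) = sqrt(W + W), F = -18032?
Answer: -579*I ≈ -579.0*I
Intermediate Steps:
Q(W) = sqrt(2)*sqrt(W) (Q(W) = sqrt(2*W) = sqrt(2)*sqrt(W))
o = 12738 (o = (-2152 + 32922) - 18032 = 30770 - 18032 = 12738)
o/Q(-242) = 12738/((sqrt(2)*sqrt(-242))) = 12738/((sqrt(2)*(11*I*sqrt(2)))) = 12738/((22*I)) = 12738*(-I/22) = -579*I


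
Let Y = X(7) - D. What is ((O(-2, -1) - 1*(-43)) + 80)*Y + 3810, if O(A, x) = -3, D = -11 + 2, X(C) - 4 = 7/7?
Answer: 5490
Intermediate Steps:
X(C) = 5 (X(C) = 4 + 7/7 = 4 + 7*(1/7) = 4 + 1 = 5)
D = -9
Y = 14 (Y = 5 - 1*(-9) = 5 + 9 = 14)
((O(-2, -1) - 1*(-43)) + 80)*Y + 3810 = ((-3 - 1*(-43)) + 80)*14 + 3810 = ((-3 + 43) + 80)*14 + 3810 = (40 + 80)*14 + 3810 = 120*14 + 3810 = 1680 + 3810 = 5490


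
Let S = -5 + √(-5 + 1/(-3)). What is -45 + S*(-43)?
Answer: 170 - 172*I*√3/3 ≈ 170.0 - 99.304*I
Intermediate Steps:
S = -5 + 4*I*√3/3 (S = -5 + √(-5 - ⅓) = -5 + √(-16/3) = -5 + 4*I*√3/3 ≈ -5.0 + 2.3094*I)
-45 + S*(-43) = -45 + (-5 + 4*I*√3/3)*(-43) = -45 + (215 - 172*I*√3/3) = 170 - 172*I*√3/3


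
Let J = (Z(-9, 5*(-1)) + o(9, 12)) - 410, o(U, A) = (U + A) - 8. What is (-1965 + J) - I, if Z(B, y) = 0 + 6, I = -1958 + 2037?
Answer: -2435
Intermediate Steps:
I = 79
Z(B, y) = 6
o(U, A) = -8 + A + U (o(U, A) = (A + U) - 8 = -8 + A + U)
J = -391 (J = (6 + (-8 + 12 + 9)) - 410 = (6 + 13) - 410 = 19 - 410 = -391)
(-1965 + J) - I = (-1965 - 391) - 1*79 = -2356 - 79 = -2435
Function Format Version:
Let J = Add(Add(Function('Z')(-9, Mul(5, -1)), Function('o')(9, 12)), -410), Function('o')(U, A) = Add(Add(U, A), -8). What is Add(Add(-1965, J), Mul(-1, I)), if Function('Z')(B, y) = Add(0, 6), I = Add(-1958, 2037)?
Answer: -2435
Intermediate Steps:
I = 79
Function('Z')(B, y) = 6
Function('o')(U, A) = Add(-8, A, U) (Function('o')(U, A) = Add(Add(A, U), -8) = Add(-8, A, U))
J = -391 (J = Add(Add(6, Add(-8, 12, 9)), -410) = Add(Add(6, 13), -410) = Add(19, -410) = -391)
Add(Add(-1965, J), Mul(-1, I)) = Add(Add(-1965, -391), Mul(-1, 79)) = Add(-2356, -79) = -2435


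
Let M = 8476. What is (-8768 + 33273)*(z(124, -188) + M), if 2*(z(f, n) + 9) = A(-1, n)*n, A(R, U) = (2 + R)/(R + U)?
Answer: 39216748285/189 ≈ 2.0750e+8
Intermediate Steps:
A(R, U) = (2 + R)/(R + U)
z(f, n) = -9 + n/(2*(-1 + n)) (z(f, n) = -9 + (((2 - 1)/(-1 + n))*n)/2 = -9 + ((1/(-1 + n))*n)/2 = -9 + (n/(-1 + n))/2 = -9 + n/(2*(-1 + n)))
(-8768 + 33273)*(z(124, -188) + M) = (-8768 + 33273)*((18 - 17*(-188))/(2*(-1 - 188)) + 8476) = 24505*((1/2)*(18 + 3196)/(-189) + 8476) = 24505*((1/2)*(-1/189)*3214 + 8476) = 24505*(-1607/189 + 8476) = 24505*(1600357/189) = 39216748285/189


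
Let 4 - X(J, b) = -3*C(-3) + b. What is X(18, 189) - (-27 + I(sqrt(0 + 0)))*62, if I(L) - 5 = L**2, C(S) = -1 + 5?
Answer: 1191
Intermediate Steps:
C(S) = 4
X(J, b) = 16 - b (X(J, b) = 4 - (-3*4 + b) = 4 - (-12 + b) = 4 + (12 - b) = 16 - b)
I(L) = 5 + L**2
X(18, 189) - (-27 + I(sqrt(0 + 0)))*62 = (16 - 1*189) - (-27 + (5 + (sqrt(0 + 0))**2))*62 = (16 - 189) - (-27 + (5 + (sqrt(0))**2))*62 = -173 - (-27 + (5 + 0**2))*62 = -173 - (-27 + (5 + 0))*62 = -173 - (-27 + 5)*62 = -173 - (-22)*62 = -173 - 1*(-1364) = -173 + 1364 = 1191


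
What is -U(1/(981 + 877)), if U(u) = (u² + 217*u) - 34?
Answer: 116970389/3452164 ≈ 33.883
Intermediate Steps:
U(u) = -34 + u² + 217*u
-U(1/(981 + 877)) = -(-34 + (1/(981 + 877))² + 217/(981 + 877)) = -(-34 + (1/1858)² + 217/1858) = -(-34 + (1/1858)² + 217*(1/1858)) = -(-34 + 1/3452164 + 217/1858) = -1*(-116970389/3452164) = 116970389/3452164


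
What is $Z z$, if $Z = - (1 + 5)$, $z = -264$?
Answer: $1584$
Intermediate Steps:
$Z = -6$ ($Z = \left(-1\right) 6 = -6$)
$Z z = \left(-6\right) \left(-264\right) = 1584$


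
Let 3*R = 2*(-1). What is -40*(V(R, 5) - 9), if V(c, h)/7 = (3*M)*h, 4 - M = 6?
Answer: 8760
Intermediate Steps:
R = -⅔ (R = (2*(-1))/3 = (⅓)*(-2) = -⅔ ≈ -0.66667)
M = -2 (M = 4 - 1*6 = 4 - 6 = -2)
V(c, h) = -42*h (V(c, h) = 7*((3*(-2))*h) = 7*(-6*h) = -42*h)
-40*(V(R, 5) - 9) = -40*(-42*5 - 9) = -40*(-210 - 9) = -40*(-219) = 8760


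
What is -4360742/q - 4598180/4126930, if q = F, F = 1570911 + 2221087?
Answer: -1771638317285/782465515307 ≈ -2.2642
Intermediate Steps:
F = 3791998
q = 3791998
-4360742/q - 4598180/4126930 = -4360742/3791998 - 4598180/4126930 = -4360742*1/3791998 - 4598180*1/4126930 = -2180371/1895999 - 459818/412693 = -1771638317285/782465515307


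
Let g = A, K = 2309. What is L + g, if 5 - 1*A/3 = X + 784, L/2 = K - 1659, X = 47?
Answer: -1178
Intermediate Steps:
L = 1300 (L = 2*(2309 - 1659) = 2*650 = 1300)
A = -2478 (A = 15 - 3*(47 + 784) = 15 - 3*831 = 15 - 2493 = -2478)
g = -2478
L + g = 1300 - 2478 = -1178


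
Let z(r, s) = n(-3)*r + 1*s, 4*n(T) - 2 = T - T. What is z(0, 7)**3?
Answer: 343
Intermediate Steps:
n(T) = 1/2 (n(T) = 1/2 + (T - T)/4 = 1/2 + (1/4)*0 = 1/2 + 0 = 1/2)
z(r, s) = s + r/2 (z(r, s) = r/2 + 1*s = r/2 + s = s + r/2)
z(0, 7)**3 = (7 + (1/2)*0)**3 = (7 + 0)**3 = 7**3 = 343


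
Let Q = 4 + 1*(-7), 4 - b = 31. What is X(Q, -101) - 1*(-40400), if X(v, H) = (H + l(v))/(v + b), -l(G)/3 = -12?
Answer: 242413/6 ≈ 40402.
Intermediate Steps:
b = -27 (b = 4 - 1*31 = 4 - 31 = -27)
Q = -3 (Q = 4 - 7 = -3)
l(G) = 36 (l(G) = -3*(-12) = 36)
X(v, H) = (36 + H)/(-27 + v) (X(v, H) = (H + 36)/(v - 27) = (36 + H)/(-27 + v))
X(Q, -101) - 1*(-40400) = (36 - 101)/(-27 - 3) - 1*(-40400) = -65/(-30) + 40400 = -1/30*(-65) + 40400 = 13/6 + 40400 = 242413/6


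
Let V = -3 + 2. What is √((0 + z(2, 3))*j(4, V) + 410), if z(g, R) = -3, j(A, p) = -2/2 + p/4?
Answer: √1655/2 ≈ 20.341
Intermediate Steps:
V = -1
j(A, p) = -1 + p/4 (j(A, p) = -2*½ + p*(¼) = -1 + p/4)
√((0 + z(2, 3))*j(4, V) + 410) = √((0 - 3)*(-1 + (¼)*(-1)) + 410) = √(-3*(-1 - ¼) + 410) = √(-3*(-5/4) + 410) = √(15/4 + 410) = √(1655/4) = √1655/2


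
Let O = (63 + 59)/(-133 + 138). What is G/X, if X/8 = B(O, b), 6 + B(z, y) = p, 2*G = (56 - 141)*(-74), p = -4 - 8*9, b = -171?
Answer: -3145/656 ≈ -4.7942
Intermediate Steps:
p = -76 (p = -4 - 72 = -76)
G = 3145 (G = ((56 - 141)*(-74))/2 = (-85*(-74))/2 = (1/2)*6290 = 3145)
O = 122/5 ≈ 24.400
B(z, y) = -82 (B(z, y) = -6 - 76 = -82)
X = -656 (X = 8*(-82) = -656)
G/X = 3145/(-656) = 3145*(-1/656) = -3145/656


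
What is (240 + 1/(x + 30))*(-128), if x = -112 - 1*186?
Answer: -2058208/67 ≈ -30720.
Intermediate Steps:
x = -298 (x = -112 - 186 = -298)
(240 + 1/(x + 30))*(-128) = (240 + 1/(-298 + 30))*(-128) = (240 + 1/(-268))*(-128) = (240 - 1/268)*(-128) = (64319/268)*(-128) = -2058208/67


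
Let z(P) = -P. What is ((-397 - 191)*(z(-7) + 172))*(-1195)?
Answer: 125776140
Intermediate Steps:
((-397 - 191)*(z(-7) + 172))*(-1195) = ((-397 - 191)*(-1*(-7) + 172))*(-1195) = -588*(7 + 172)*(-1195) = -588*179*(-1195) = -105252*(-1195) = 125776140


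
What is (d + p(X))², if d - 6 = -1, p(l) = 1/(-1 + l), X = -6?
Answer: 1156/49 ≈ 23.592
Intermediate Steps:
d = 5 (d = 6 - 1 = 5)
(d + p(X))² = (5 + 1/(-1 - 6))² = (5 + 1/(-7))² = (5 - ⅐)² = (34/7)² = 1156/49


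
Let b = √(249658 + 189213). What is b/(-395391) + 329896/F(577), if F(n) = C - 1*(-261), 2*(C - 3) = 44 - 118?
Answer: 329896/227 - √438871/395391 ≈ 1453.3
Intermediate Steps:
C = -34 (C = 3 + (44 - 118)/2 = 3 + (½)*(-74) = 3 - 37 = -34)
b = √438871 ≈ 662.47
F(n) = 227 (F(n) = -34 - 1*(-261) = -34 + 261 = 227)
b/(-395391) + 329896/F(577) = √438871/(-395391) + 329896/227 = √438871*(-1/395391) + 329896*(1/227) = -√438871/395391 + 329896/227 = 329896/227 - √438871/395391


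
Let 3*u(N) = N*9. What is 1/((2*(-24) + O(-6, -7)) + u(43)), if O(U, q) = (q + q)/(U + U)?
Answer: 6/493 ≈ 0.012170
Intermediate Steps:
u(N) = 3*N (u(N) = (N*9)/3 = (9*N)/3 = 3*N)
O(U, q) = q/U (O(U, q) = (2*q)/((2*U)) = (2*q)*(1/(2*U)) = q/U)
1/((2*(-24) + O(-6, -7)) + u(43)) = 1/((2*(-24) - 7/(-6)) + 3*43) = 1/((-48 - 7*(-⅙)) + 129) = 1/((-48 + 7/6) + 129) = 1/(-281/6 + 129) = 1/(493/6) = 6/493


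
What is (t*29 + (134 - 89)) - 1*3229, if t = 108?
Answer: -52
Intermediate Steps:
(t*29 + (134 - 89)) - 1*3229 = (108*29 + (134 - 89)) - 1*3229 = (3132 + 45) - 3229 = 3177 - 3229 = -52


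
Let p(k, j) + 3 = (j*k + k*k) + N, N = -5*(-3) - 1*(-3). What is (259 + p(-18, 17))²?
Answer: 85264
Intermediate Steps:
N = 18 (N = 15 + 3 = 18)
p(k, j) = 15 + k² + j*k (p(k, j) = -3 + ((j*k + k*k) + 18) = -3 + ((j*k + k²) + 18) = -3 + ((k² + j*k) + 18) = -3 + (18 + k² + j*k) = 15 + k² + j*k)
(259 + p(-18, 17))² = (259 + (15 + (-18)² + 17*(-18)))² = (259 + (15 + 324 - 306))² = (259 + 33)² = 292² = 85264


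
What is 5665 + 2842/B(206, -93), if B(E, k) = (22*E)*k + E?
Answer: 1193245854/210635 ≈ 5665.0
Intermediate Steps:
B(E, k) = E + 22*E*k (B(E, k) = 22*E*k + E = E + 22*E*k)
5665 + 2842/B(206, -93) = 5665 + 2842/((206*(1 + 22*(-93)))) = 5665 + 2842/((206*(1 - 2046))) = 5665 + 2842/((206*(-2045))) = 5665 + 2842/(-421270) = 5665 + 2842*(-1/421270) = 5665 - 1421/210635 = 1193245854/210635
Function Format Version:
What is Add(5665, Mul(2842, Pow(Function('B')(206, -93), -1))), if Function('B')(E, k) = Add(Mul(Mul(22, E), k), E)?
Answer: Rational(1193245854, 210635) ≈ 5665.0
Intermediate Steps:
Function('B')(E, k) = Add(E, Mul(22, E, k)) (Function('B')(E, k) = Add(Mul(22, E, k), E) = Add(E, Mul(22, E, k)))
Add(5665, Mul(2842, Pow(Function('B')(206, -93), -1))) = Add(5665, Mul(2842, Pow(Mul(206, Add(1, Mul(22, -93))), -1))) = Add(5665, Mul(2842, Pow(Mul(206, Add(1, -2046)), -1))) = Add(5665, Mul(2842, Pow(Mul(206, -2045), -1))) = Add(5665, Mul(2842, Pow(-421270, -1))) = Add(5665, Mul(2842, Rational(-1, 421270))) = Add(5665, Rational(-1421, 210635)) = Rational(1193245854, 210635)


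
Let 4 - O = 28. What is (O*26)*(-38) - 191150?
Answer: -167438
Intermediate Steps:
O = -24 (O = 4 - 1*28 = 4 - 28 = -24)
(O*26)*(-38) - 191150 = -24*26*(-38) - 191150 = -624*(-38) - 191150 = 23712 - 191150 = -167438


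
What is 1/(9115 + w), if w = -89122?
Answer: -1/80007 ≈ -1.2499e-5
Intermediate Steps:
1/(9115 + w) = 1/(9115 - 89122) = 1/(-80007) = -1/80007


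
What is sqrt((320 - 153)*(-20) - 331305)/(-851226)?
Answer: -I*sqrt(334645)/851226 ≈ -0.00067959*I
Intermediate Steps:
sqrt((320 - 153)*(-20) - 331305)/(-851226) = sqrt(167*(-20) - 331305)*(-1/851226) = sqrt(-3340 - 331305)*(-1/851226) = sqrt(-334645)*(-1/851226) = (I*sqrt(334645))*(-1/851226) = -I*sqrt(334645)/851226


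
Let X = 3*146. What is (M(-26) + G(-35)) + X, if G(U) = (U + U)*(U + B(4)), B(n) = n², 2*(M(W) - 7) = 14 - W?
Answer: 1795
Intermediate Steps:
M(W) = 14 - W/2 (M(W) = 7 + (14 - W)/2 = 7 + (7 - W/2) = 14 - W/2)
X = 438
G(U) = 2*U*(16 + U) (G(U) = (U + U)*(U + 4²) = (2*U)*(U + 16) = (2*U)*(16 + U) = 2*U*(16 + U))
(M(-26) + G(-35)) + X = ((14 - ½*(-26)) + 2*(-35)*(16 - 35)) + 438 = ((14 + 13) + 2*(-35)*(-19)) + 438 = (27 + 1330) + 438 = 1357 + 438 = 1795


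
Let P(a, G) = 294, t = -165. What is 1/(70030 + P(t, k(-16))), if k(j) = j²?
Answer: 1/70324 ≈ 1.4220e-5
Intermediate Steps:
1/(70030 + P(t, k(-16))) = 1/(70030 + 294) = 1/70324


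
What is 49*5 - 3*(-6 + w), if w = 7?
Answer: 242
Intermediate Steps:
49*5 - 3*(-6 + w) = 49*5 - 3*(-6 + 7) = 245 - 3*1 = 245 - 3 = 242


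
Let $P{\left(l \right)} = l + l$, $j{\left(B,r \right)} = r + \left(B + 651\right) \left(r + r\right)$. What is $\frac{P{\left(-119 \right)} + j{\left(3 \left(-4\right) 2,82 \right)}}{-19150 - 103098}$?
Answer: $- \frac{12834}{15281} \approx -0.83987$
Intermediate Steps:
$j{\left(B,r \right)} = r + 2 r \left(651 + B\right)$ ($j{\left(B,r \right)} = r + \left(651 + B\right) 2 r = r + 2 r \left(651 + B\right)$)
$P{\left(l \right)} = 2 l$
$\frac{P{\left(-119 \right)} + j{\left(3 \left(-4\right) 2,82 \right)}}{-19150 - 103098} = \frac{2 \left(-119\right) + 82 \left(1303 + 2 \cdot 3 \left(-4\right) 2\right)}{-19150 - 103098} = \frac{-238 + 82 \left(1303 + 2 \left(\left(-12\right) 2\right)\right)}{-122248} = \left(-238 + 82 \left(1303 + 2 \left(-24\right)\right)\right) \left(- \frac{1}{122248}\right) = \left(-238 + 82 \left(1303 - 48\right)\right) \left(- \frac{1}{122248}\right) = \left(-238 + 82 \cdot 1255\right) \left(- \frac{1}{122248}\right) = \left(-238 + 102910\right) \left(- \frac{1}{122248}\right) = 102672 \left(- \frac{1}{122248}\right) = - \frac{12834}{15281}$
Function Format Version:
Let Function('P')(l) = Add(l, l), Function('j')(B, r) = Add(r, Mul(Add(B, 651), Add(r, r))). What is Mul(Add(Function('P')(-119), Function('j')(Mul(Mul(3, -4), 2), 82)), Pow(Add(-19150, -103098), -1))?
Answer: Rational(-12834, 15281) ≈ -0.83987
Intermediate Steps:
Function('j')(B, r) = Add(r, Mul(2, r, Add(651, B))) (Function('j')(B, r) = Add(r, Mul(Add(651, B), Mul(2, r))) = Add(r, Mul(2, r, Add(651, B))))
Function('P')(l) = Mul(2, l)
Mul(Add(Function('P')(-119), Function('j')(Mul(Mul(3, -4), 2), 82)), Pow(Add(-19150, -103098), -1)) = Mul(Add(Mul(2, -119), Mul(82, Add(1303, Mul(2, Mul(Mul(3, -4), 2))))), Pow(Add(-19150, -103098), -1)) = Mul(Add(-238, Mul(82, Add(1303, Mul(2, Mul(-12, 2))))), Pow(-122248, -1)) = Mul(Add(-238, Mul(82, Add(1303, Mul(2, -24)))), Rational(-1, 122248)) = Mul(Add(-238, Mul(82, Add(1303, -48))), Rational(-1, 122248)) = Mul(Add(-238, Mul(82, 1255)), Rational(-1, 122248)) = Mul(Add(-238, 102910), Rational(-1, 122248)) = Mul(102672, Rational(-1, 122248)) = Rational(-12834, 15281)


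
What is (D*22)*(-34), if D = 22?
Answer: -16456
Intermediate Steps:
(D*22)*(-34) = (22*22)*(-34) = 484*(-34) = -16456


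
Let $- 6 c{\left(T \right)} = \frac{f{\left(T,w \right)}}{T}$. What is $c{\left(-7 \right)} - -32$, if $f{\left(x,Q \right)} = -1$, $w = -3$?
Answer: $\frac{1343}{42} \approx 31.976$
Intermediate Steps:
$c{\left(T \right)} = \frac{1}{6 T}$ ($c{\left(T \right)} = - \frac{\left(-1\right) \frac{1}{T}}{6} = \frac{1}{6 T}$)
$c{\left(-7 \right)} - -32 = \frac{1}{6 \left(-7\right)} - -32 = \frac{1}{6} \left(- \frac{1}{7}\right) + 32 = - \frac{1}{42} + 32 = \frac{1343}{42}$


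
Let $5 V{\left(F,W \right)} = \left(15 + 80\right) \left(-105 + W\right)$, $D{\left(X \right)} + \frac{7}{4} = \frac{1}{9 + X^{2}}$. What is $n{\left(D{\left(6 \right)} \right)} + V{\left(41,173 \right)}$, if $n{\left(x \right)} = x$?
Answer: $\frac{232249}{180} \approx 1290.3$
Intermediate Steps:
$D{\left(X \right)} = - \frac{7}{4} + \frac{1}{9 + X^{2}}$
$V{\left(F,W \right)} = -1995 + 19 W$ ($V{\left(F,W \right)} = \frac{\left(15 + 80\right) \left(-105 + W\right)}{5} = \frac{95 \left(-105 + W\right)}{5} = \frac{-9975 + 95 W}{5} = -1995 + 19 W$)
$n{\left(D{\left(6 \right)} \right)} + V{\left(41,173 \right)} = \frac{-59 - 7 \cdot 6^{2}}{4 \left(9 + 6^{2}\right)} + \left(-1995 + 19 \cdot 173\right) = \frac{-59 - 252}{4 \left(9 + 36\right)} + \left(-1995 + 3287\right) = \frac{-59 - 252}{4 \cdot 45} + 1292 = \frac{1}{4} \cdot \frac{1}{45} \left(-311\right) + 1292 = - \frac{311}{180} + 1292 = \frac{232249}{180}$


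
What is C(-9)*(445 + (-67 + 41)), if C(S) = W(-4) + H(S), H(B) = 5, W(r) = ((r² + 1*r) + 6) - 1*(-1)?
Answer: 10056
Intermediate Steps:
W(r) = 7 + r + r² (W(r) = ((r² + r) + 6) + 1 = ((r + r²) + 6) + 1 = (6 + r + r²) + 1 = 7 + r + r²)
C(S) = 24 (C(S) = (7 - 4 + (-4)²) + 5 = (7 - 4 + 16) + 5 = 19 + 5 = 24)
C(-9)*(445 + (-67 + 41)) = 24*(445 + (-67 + 41)) = 24*(445 - 26) = 24*419 = 10056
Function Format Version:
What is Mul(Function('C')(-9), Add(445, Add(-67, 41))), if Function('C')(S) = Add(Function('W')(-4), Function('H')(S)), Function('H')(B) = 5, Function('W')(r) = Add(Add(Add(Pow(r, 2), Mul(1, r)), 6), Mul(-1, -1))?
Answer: 10056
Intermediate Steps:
Function('W')(r) = Add(7, r, Pow(r, 2)) (Function('W')(r) = Add(Add(Add(Pow(r, 2), r), 6), 1) = Add(Add(Add(r, Pow(r, 2)), 6), 1) = Add(Add(6, r, Pow(r, 2)), 1) = Add(7, r, Pow(r, 2)))
Function('C')(S) = 24 (Function('C')(S) = Add(Add(7, -4, Pow(-4, 2)), 5) = Add(Add(7, -4, 16), 5) = Add(19, 5) = 24)
Mul(Function('C')(-9), Add(445, Add(-67, 41))) = Mul(24, Add(445, Add(-67, 41))) = Mul(24, Add(445, -26)) = Mul(24, 419) = 10056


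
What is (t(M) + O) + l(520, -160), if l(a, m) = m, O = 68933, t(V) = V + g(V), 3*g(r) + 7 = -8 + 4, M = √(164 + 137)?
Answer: 206308/3 + √301 ≈ 68787.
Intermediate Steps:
M = √301 ≈ 17.349
g(r) = -11/3 (g(r) = -7/3 + (-8 + 4)/3 = -7/3 + (⅓)*(-4) = -7/3 - 4/3 = -11/3)
t(V) = -11/3 + V (t(V) = V - 11/3 = -11/3 + V)
(t(M) + O) + l(520, -160) = ((-11/3 + √301) + 68933) - 160 = (206788/3 + √301) - 160 = 206308/3 + √301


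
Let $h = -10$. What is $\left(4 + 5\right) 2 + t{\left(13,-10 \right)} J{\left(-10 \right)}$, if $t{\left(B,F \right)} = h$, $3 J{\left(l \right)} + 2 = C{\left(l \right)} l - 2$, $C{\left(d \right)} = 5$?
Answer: $198$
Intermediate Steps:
$J{\left(l \right)} = - \frac{4}{3} + \frac{5 l}{3}$ ($J{\left(l \right)} = - \frac{2}{3} + \frac{5 l - 2}{3} = - \frac{2}{3} + \frac{-2 + 5 l}{3} = - \frac{2}{3} + \left(- \frac{2}{3} + \frac{5 l}{3}\right) = - \frac{4}{3} + \frac{5 l}{3}$)
$t{\left(B,F \right)} = -10$
$\left(4 + 5\right) 2 + t{\left(13,-10 \right)} J{\left(-10 \right)} = \left(4 + 5\right) 2 - 10 \left(- \frac{4}{3} + \frac{5}{3} \left(-10\right)\right) = 9 \cdot 2 - 10 \left(- \frac{4}{3} - \frac{50}{3}\right) = 18 - -180 = 18 + 180 = 198$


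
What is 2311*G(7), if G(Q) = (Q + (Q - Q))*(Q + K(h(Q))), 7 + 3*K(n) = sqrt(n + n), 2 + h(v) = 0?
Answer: 226478/3 + 32354*I/3 ≈ 75493.0 + 10785.0*I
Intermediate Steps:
h(v) = -2 (h(v) = -2 + 0 = -2)
K(n) = -7/3 + sqrt(2)*sqrt(n)/3 (K(n) = -7/3 + sqrt(n + n)/3 = -7/3 + sqrt(2*n)/3 = -7/3 + (sqrt(2)*sqrt(n))/3 = -7/3 + sqrt(2)*sqrt(n)/3)
G(Q) = Q*(-7/3 + Q + 2*I/3) (G(Q) = (Q + (Q - Q))*(Q + (-7/3 + sqrt(2)*sqrt(-2)/3)) = (Q + 0)*(Q + (-7/3 + sqrt(2)*(I*sqrt(2))/3)) = Q*(Q + (-7/3 + 2*I/3)) = Q*(-7/3 + Q + 2*I/3))
2311*G(7) = 2311*((1/3)*7*(-7 + 2*I + 3*7)) = 2311*((1/3)*7*(-7 + 2*I + 21)) = 2311*((1/3)*7*(14 + 2*I)) = 2311*(98/3 + 14*I/3) = 226478/3 + 32354*I/3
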